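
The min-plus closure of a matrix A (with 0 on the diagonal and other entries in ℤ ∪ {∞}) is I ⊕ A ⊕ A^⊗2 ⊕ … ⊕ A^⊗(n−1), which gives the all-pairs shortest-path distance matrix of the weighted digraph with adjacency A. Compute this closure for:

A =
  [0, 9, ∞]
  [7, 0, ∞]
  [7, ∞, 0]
Closure =
  [0, 9, ∞]
  [7, 0, ∞]
  [7, 16, 0]

This is the Floyd-Warshall all-pairs shortest-path computation. For each intermediate vertex k = 0, 1, …, 2, update dist[i][j] ← min(dist[i][j], dist[i][k] + dist[k][j]). The final matrix gives, for each (i, j), the minimum total weight of any directed path from i to j (possibly empty when i = j).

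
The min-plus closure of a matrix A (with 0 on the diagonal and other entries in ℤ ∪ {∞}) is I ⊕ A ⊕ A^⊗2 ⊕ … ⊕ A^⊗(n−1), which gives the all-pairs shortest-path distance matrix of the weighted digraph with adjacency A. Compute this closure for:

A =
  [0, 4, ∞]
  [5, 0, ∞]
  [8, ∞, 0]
Closure =
  [0, 4, ∞]
  [5, 0, ∞]
  [8, 12, 0]

This is the Floyd-Warshall all-pairs shortest-path computation. For each intermediate vertex k = 0, 1, …, 2, update dist[i][j] ← min(dist[i][j], dist[i][k] + dist[k][j]). The final matrix gives, for each (i, j), the minimum total weight of any directed path from i to j (possibly empty when i = j).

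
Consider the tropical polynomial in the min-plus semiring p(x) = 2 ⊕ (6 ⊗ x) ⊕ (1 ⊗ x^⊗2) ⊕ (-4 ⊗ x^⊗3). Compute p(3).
p(3) = 2

A tropical monomial a ⊗ x^⊗i evaluates to a + i · x. Evaluating each term at x = 3:
  Term 0 contributes 2 + 0 · 3 = 2
  Term 1 contributes 6 + 1 · 3 = 9
  Term 2 contributes 1 + 2 · 3 = 7
  Term 3 contributes -4 + 3 · 3 = 5
p(3) = ⊕ of these = min[2, 9, 7, 5] = 2.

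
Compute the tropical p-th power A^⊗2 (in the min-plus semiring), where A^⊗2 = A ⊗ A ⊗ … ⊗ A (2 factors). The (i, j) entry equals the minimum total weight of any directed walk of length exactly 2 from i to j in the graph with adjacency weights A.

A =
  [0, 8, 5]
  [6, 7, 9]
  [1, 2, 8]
A^⊗2 =
  [0, 7, 5]
  [6, 11, 11]
  [1, 9, 6]

Each entry (A^⊗2)_ij equals the minimum over all length-2 walks i = v_0 → v_1 → … → v_2 = j of Σ_t A[v_t][v_{t+1}]. For example, for (i, j) = (0, 2) we minimise over 3 possible intermediate vertex sequences; the minimum is 5, attained along the walk 0 → 0 → 2.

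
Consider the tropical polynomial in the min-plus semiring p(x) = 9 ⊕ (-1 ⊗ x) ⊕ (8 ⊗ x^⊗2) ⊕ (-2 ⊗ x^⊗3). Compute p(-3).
p(-3) = -11

A tropical monomial a ⊗ x^⊗i evaluates to a + i · x. Evaluating each term at x = -3:
  Term 0 contributes 9 + 0 · -3 = 9
  Term 1 contributes -1 + 1 · -3 = -4
  Term 2 contributes 8 + 2 · -3 = 2
  Term 3 contributes -2 + 3 · -3 = -11
p(-3) = ⊕ of these = min[9, -4, 2, -11] = -11.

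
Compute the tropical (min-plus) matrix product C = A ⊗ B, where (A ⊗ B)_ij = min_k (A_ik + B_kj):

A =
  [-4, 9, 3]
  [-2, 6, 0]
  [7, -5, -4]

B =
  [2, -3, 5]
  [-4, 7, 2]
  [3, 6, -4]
A ⊗ B =
  [-2, -7, -1]
  [0, -5, -4]
  [-9, 2, -8]

Apply the min-plus product entry-by-entry:
  C[0][0] = min over k of (A[0][0] + B[0][0] = -4 + 2 = -2, A[0][1] + B[1][0] = 9 + -4 = 5, A[0][2] + B[2][0] = 3 + 3 = 6) = -2 (attained at k = 0)
  C[0][1] = min over k of (A[0][0] + B[0][1] = -4 + -3 = -7, A[0][1] + B[1][1] = 9 + 7 = 16, A[0][2] + B[2][1] = 3 + 6 = 9) = -7 (attained at k = 0)
  C[0][2] = min over k of (A[0][0] + B[0][2] = -4 + 5 = 1, A[0][1] + B[1][2] = 9 + 2 = 11, A[0][2] + B[2][2] = 3 + -4 = -1) = -1 (attained at k = 2)
  C[1][0] = min over k of (A[1][0] + B[0][0] = -2 + 2 = 0, A[1][1] + B[1][0] = 6 + -4 = 2, A[1][2] + B[2][0] = 0 + 3 = 3) = 0 (attained at k = 0)
  C[1][1] = min over k of (A[1][0] + B[0][1] = -2 + -3 = -5, A[1][1] + B[1][1] = 6 + 7 = 13, A[1][2] + B[2][1] = 0 + 6 = 6) = -5 (attained at k = 0)
  C[1][2] = min over k of (A[1][0] + B[0][2] = -2 + 5 = 3, A[1][1] + B[1][2] = 6 + 2 = 8, A[1][2] + B[2][2] = 0 + -4 = -4) = -4 (attained at k = 2)
  C[2][0] = min over k of (A[2][0] + B[0][0] = 7 + 2 = 9, A[2][1] + B[1][0] = -5 + -4 = -9, A[2][2] + B[2][0] = -4 + 3 = -1) = -9 (attained at k = 1)
  C[2][1] = min over k of (A[2][0] + B[0][1] = 7 + -3 = 4, A[2][1] + B[1][1] = -5 + 7 = 2, A[2][2] + B[2][1] = -4 + 6 = 2) = 2 (attained at k = 1)
  C[2][2] = min over k of (A[2][0] + B[0][2] = 7 + 5 = 12, A[2][1] + B[1][2] = -5 + 2 = -3, A[2][2] + B[2][2] = -4 + -4 = -8) = -8 (attained at k = 2)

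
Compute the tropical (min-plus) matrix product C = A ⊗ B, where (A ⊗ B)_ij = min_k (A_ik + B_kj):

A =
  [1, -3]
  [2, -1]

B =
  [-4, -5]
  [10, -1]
A ⊗ B =
  [-3, -4]
  [-2, -3]

Apply the min-plus product entry-by-entry:
  C[0][0] = min over k of (A[0][0] + B[0][0] = 1 + -4 = -3, A[0][1] + B[1][0] = -3 + 10 = 7) = -3 (attained at k = 0)
  C[0][1] = min over k of (A[0][0] + B[0][1] = 1 + -5 = -4, A[0][1] + B[1][1] = -3 + -1 = -4) = -4 (attained at k = 0)
  C[1][0] = min over k of (A[1][0] + B[0][0] = 2 + -4 = -2, A[1][1] + B[1][0] = -1 + 10 = 9) = -2 (attained at k = 0)
  C[1][1] = min over k of (A[1][0] + B[0][1] = 2 + -5 = -3, A[1][1] + B[1][1] = -1 + -1 = -2) = -3 (attained at k = 0)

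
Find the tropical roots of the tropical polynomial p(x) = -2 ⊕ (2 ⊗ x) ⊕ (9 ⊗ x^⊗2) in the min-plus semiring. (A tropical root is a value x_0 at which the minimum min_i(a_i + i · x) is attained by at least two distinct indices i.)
Roots: {-7, -4}

Each tropical root is a break point of the lower envelope of the lines y = a_i + i · x (there are 3 lines, with slopes 0, 1, ..., 2). Only the lines that attain the minimum somewhere contribute to roots; other lines are dominated. Here the surviving (envelope) indices are i = 2, i = 1, i = 0.
Intersections between consecutive envelope lines give the roots: for adjacent envelope indices i < j the intersection is x = (a_i − a_j) / (j − i). Reading off the sorted break points: {-7, -4}.
Verification: at each break x_0, at least two indices attain the minimum of min_i(a_i + i · x_0).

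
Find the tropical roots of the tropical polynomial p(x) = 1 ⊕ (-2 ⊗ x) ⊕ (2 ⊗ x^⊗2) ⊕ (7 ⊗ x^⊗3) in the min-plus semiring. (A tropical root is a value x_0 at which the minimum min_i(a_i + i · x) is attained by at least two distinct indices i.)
Roots: {-5, -4, 3}

Each tropical root is a break point of the lower envelope of the lines y = a_i + i · x (there are 4 lines, with slopes 0, 1, ..., 3). Only the lines that attain the minimum somewhere contribute to roots; other lines are dominated. Here the surviving (envelope) indices are i = 3, i = 2, i = 1, i = 0.
Intersections between consecutive envelope lines give the roots: for adjacent envelope indices i < j the intersection is x = (a_i − a_j) / (j − i). Reading off the sorted break points: {-5, -4, 3}.
Verification: at each break x_0, at least two indices attain the minimum of min_i(a_i + i · x_0).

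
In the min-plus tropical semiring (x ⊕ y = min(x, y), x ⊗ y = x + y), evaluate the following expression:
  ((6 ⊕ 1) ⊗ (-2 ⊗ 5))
((6 ⊕ 1) ⊗ (-2 ⊗ 5)) = 4

Expand innermost to outermost. Recall ⊕ takes the minimum of its arguments and ⊗ takes their sum. Working out the expression ((6 ⊕ 1) ⊗ (-2 ⊗ 5)) gives 4.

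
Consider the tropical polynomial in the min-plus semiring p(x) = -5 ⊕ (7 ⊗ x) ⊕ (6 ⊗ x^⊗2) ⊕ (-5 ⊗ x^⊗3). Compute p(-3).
p(-3) = -14

A tropical monomial a ⊗ x^⊗i evaluates to a + i · x. Evaluating each term at x = -3:
  Term 0 contributes -5 + 0 · -3 = -5
  Term 1 contributes 7 + 1 · -3 = 4
  Term 2 contributes 6 + 2 · -3 = 0
  Term 3 contributes -5 + 3 · -3 = -14
p(-3) = ⊕ of these = min[-5, 4, 0, -14] = -14.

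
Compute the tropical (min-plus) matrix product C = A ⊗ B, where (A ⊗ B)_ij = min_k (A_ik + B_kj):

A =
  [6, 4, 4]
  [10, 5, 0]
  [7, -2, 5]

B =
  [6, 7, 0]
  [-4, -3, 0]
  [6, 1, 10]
A ⊗ B =
  [0, 1, 4]
  [1, 1, 5]
  [-6, -5, -2]

Apply the min-plus product entry-by-entry:
  C[0][0] = min over k of (A[0][0] + B[0][0] = 6 + 6 = 12, A[0][1] + B[1][0] = 4 + -4 = 0, A[0][2] + B[2][0] = 4 + 6 = 10) = 0 (attained at k = 1)
  C[0][1] = min over k of (A[0][0] + B[0][1] = 6 + 7 = 13, A[0][1] + B[1][1] = 4 + -3 = 1, A[0][2] + B[2][1] = 4 + 1 = 5) = 1 (attained at k = 1)
  C[0][2] = min over k of (A[0][0] + B[0][2] = 6 + 0 = 6, A[0][1] + B[1][2] = 4 + 0 = 4, A[0][2] + B[2][2] = 4 + 10 = 14) = 4 (attained at k = 1)
  C[1][0] = min over k of (A[1][0] + B[0][0] = 10 + 6 = 16, A[1][1] + B[1][0] = 5 + -4 = 1, A[1][2] + B[2][0] = 0 + 6 = 6) = 1 (attained at k = 1)
  C[1][1] = min over k of (A[1][0] + B[0][1] = 10 + 7 = 17, A[1][1] + B[1][1] = 5 + -3 = 2, A[1][2] + B[2][1] = 0 + 1 = 1) = 1 (attained at k = 2)
  C[1][2] = min over k of (A[1][0] + B[0][2] = 10 + 0 = 10, A[1][1] + B[1][2] = 5 + 0 = 5, A[1][2] + B[2][2] = 0 + 10 = 10) = 5 (attained at k = 1)
  C[2][0] = min over k of (A[2][0] + B[0][0] = 7 + 6 = 13, A[2][1] + B[1][0] = -2 + -4 = -6, A[2][2] + B[2][0] = 5 + 6 = 11) = -6 (attained at k = 1)
  C[2][1] = min over k of (A[2][0] + B[0][1] = 7 + 7 = 14, A[2][1] + B[1][1] = -2 + -3 = -5, A[2][2] + B[2][1] = 5 + 1 = 6) = -5 (attained at k = 1)
  C[2][2] = min over k of (A[2][0] + B[0][2] = 7 + 0 = 7, A[2][1] + B[1][2] = -2 + 0 = -2, A[2][2] + B[2][2] = 5 + 10 = 15) = -2 (attained at k = 1)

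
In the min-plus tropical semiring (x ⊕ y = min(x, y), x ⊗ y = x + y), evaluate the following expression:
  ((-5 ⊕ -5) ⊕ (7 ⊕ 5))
((-5 ⊕ -5) ⊕ (7 ⊕ 5)) = -5

Expand innermost to outermost. Recall ⊕ takes the minimum of its arguments and ⊗ takes their sum. Working out the expression ((-5 ⊕ -5) ⊕ (7 ⊕ 5)) gives -5.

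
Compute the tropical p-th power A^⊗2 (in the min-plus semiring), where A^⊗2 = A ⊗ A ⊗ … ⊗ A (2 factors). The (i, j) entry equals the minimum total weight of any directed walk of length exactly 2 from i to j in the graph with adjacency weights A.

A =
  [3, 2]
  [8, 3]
A^⊗2 =
  [6, 5]
  [11, 6]

Each entry (A^⊗2)_ij equals the minimum over all length-2 walks i = v_0 → v_1 → … → v_2 = j of Σ_t A[v_t][v_{t+1}]. For example, for (i, j) = (0, 1) we minimise over 2 possible intermediate vertex sequences; the minimum is 5, attained along the walk 0 → 0 → 1.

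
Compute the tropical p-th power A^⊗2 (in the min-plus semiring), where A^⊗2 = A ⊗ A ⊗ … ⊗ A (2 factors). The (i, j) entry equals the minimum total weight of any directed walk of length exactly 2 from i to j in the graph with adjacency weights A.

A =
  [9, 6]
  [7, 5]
A^⊗2 =
  [13, 11]
  [12, 10]

Each entry (A^⊗2)_ij equals the minimum over all length-2 walks i = v_0 → v_1 → … → v_2 = j of Σ_t A[v_t][v_{t+1}]. For example, for (i, j) = (0, 1) we minimise over 2 possible intermediate vertex sequences; the minimum is 11, attained along the walk 0 → 1 → 1.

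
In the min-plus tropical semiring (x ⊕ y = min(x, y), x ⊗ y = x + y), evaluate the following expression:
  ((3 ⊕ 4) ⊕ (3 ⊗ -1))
((3 ⊕ 4) ⊕ (3 ⊗ -1)) = 2

Expand innermost to outermost. Recall ⊕ takes the minimum of its arguments and ⊗ takes their sum. Working out the expression ((3 ⊕ 4) ⊕ (3 ⊗ -1)) gives 2.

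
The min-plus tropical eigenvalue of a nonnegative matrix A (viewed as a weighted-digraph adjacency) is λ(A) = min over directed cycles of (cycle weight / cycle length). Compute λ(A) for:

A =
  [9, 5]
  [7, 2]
λ(A) = 2

Enumerate directed cycles and compute their means (weight / length). Sample:
  cycle 0 → 0: weight = 9, length = 1, mean = 9/1 ≈ 9.000
  cycle 1 → 1: weight = 2, length = 1, mean = 2/1 ≈ 2.000
  cycle 0 → 1 → 0: weight = 12, length = 2, mean = 12/2 ≈ 6.000
  cycle 1 → 0 → 1: weight = 12, length = 2, mean = 12/2 ≈ 6.000
Minimum mean = 2.000, attained e.g. along the cycle 1 → 1 with weight 2 and length 1. So λ(A) = 2/1 = 2.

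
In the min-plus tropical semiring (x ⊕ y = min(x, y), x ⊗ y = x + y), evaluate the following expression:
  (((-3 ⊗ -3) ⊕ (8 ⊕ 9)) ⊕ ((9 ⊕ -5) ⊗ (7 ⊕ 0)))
(((-3 ⊗ -3) ⊕ (8 ⊕ 9)) ⊕ ((9 ⊕ -5) ⊗ (7 ⊕ 0))) = -6

Expand innermost to outermost. Recall ⊕ takes the minimum of its arguments and ⊗ takes their sum. Working out the expression (((-3 ⊗ -3) ⊕ (8 ⊕ 9)) ⊕ ((9 ⊕ -5) ⊗ (7 ⊕ 0))) gives -6.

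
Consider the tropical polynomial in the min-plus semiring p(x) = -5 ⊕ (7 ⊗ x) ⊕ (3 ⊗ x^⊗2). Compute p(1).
p(1) = -5

A tropical monomial a ⊗ x^⊗i evaluates to a + i · x. Evaluating each term at x = 1:
  Term 0 contributes -5 + 0 · 1 = -5
  Term 1 contributes 7 + 1 · 1 = 8
  Term 2 contributes 3 + 2 · 1 = 5
p(1) = ⊕ of these = min[-5, 8, 5] = -5.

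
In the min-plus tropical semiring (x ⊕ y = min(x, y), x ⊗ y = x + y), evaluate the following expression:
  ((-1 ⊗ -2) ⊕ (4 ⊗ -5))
((-1 ⊗ -2) ⊕ (4 ⊗ -5)) = -3

Expand innermost to outermost. Recall ⊕ takes the minimum of its arguments and ⊗ takes their sum. Working out the expression ((-1 ⊗ -2) ⊕ (4 ⊗ -5)) gives -3.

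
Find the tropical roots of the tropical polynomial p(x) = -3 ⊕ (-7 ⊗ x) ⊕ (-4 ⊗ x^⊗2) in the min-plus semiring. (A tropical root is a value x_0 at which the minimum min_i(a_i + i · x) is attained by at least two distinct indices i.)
Roots: {-3, 4}

Each tropical root is a break point of the lower envelope of the lines y = a_i + i · x (there are 3 lines, with slopes 0, 1, ..., 2). Only the lines that attain the minimum somewhere contribute to roots; other lines are dominated. Here the surviving (envelope) indices are i = 2, i = 1, i = 0.
Intersections between consecutive envelope lines give the roots: for adjacent envelope indices i < j the intersection is x = (a_i − a_j) / (j − i). Reading off the sorted break points: {-3, 4}.
Verification: at each break x_0, at least two indices attain the minimum of min_i(a_i + i · x_0).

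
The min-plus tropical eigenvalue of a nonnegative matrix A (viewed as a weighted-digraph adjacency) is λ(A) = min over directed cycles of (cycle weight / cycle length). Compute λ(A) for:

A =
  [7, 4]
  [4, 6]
λ(A) = 4

Enumerate directed cycles and compute their means (weight / length). Sample:
  cycle 0 → 0: weight = 7, length = 1, mean = 7/1 ≈ 7.000
  cycle 1 → 1: weight = 6, length = 1, mean = 6/1 ≈ 6.000
  cycle 0 → 1 → 0: weight = 8, length = 2, mean = 8/2 ≈ 4.000
  cycle 1 → 0 → 1: weight = 8, length = 2, mean = 8/2 ≈ 4.000
Minimum mean = 4.000, attained e.g. along the cycle 0 → 1 → 0 with weight 8 and length 2. So λ(A) = 8/2 = 4.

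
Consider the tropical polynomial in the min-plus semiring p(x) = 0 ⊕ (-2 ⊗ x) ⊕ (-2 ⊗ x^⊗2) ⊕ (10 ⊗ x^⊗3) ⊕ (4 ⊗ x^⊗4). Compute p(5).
p(5) = 0

A tropical monomial a ⊗ x^⊗i evaluates to a + i · x. Evaluating each term at x = 5:
  Term 0 contributes 0 + 0 · 5 = 0
  Term 1 contributes -2 + 1 · 5 = 3
  Term 2 contributes -2 + 2 · 5 = 8
  Term 3 contributes 10 + 3 · 5 = 25
  Term 4 contributes 4 + 4 · 5 = 24
p(5) = ⊕ of these = min[0, 3, 8, 25, 24] = 0.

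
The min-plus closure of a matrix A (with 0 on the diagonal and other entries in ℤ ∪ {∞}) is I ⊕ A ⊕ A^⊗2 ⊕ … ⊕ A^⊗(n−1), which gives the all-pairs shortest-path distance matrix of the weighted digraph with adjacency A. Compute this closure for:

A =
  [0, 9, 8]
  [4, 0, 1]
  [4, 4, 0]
Closure =
  [0, 9, 8]
  [4, 0, 1]
  [4, 4, 0]

This is the Floyd-Warshall all-pairs shortest-path computation. For each intermediate vertex k = 0, 1, …, 2, update dist[i][j] ← min(dist[i][j], dist[i][k] + dist[k][j]). The final matrix gives, for each (i, j), the minimum total weight of any directed path from i to j (possibly empty when i = j).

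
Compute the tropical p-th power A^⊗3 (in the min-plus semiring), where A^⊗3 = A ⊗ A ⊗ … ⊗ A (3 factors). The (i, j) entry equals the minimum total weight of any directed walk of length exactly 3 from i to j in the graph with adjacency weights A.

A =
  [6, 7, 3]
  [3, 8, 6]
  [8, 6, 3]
A^⊗3 =
  [12, 12, 9]
  [13, 12, 9]
  [12, 12, 9]

Each entry (A^⊗3)_ij equals the minimum over all length-3 walks i = v_0 → v_1 → … → v_3 = j of Σ_t A[v_t][v_{t+1}]. For example, for (i, j) = (0, 2) we minimise over 9 possible intermediate vertex sequences; the minimum is 9, attained along the walk 0 → 2 → 2 → 2.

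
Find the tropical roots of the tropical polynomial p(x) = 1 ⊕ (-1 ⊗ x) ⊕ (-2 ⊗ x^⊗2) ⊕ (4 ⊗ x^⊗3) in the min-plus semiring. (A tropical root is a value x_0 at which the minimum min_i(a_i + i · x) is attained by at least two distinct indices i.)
Roots: {-6, 1, 2}

Each tropical root is a break point of the lower envelope of the lines y = a_i + i · x (there are 4 lines, with slopes 0, 1, ..., 3). Only the lines that attain the minimum somewhere contribute to roots; other lines are dominated. Here the surviving (envelope) indices are i = 3, i = 2, i = 1, i = 0.
Intersections between consecutive envelope lines give the roots: for adjacent envelope indices i < j the intersection is x = (a_i − a_j) / (j − i). Reading off the sorted break points: {-6, 1, 2}.
Verification: at each break x_0, at least two indices attain the minimum of min_i(a_i + i · x_0).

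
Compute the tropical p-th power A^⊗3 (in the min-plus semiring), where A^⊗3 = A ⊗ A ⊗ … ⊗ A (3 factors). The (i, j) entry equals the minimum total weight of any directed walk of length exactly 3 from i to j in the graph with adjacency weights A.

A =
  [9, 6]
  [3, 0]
A^⊗3 =
  [9, 6]
  [3, 0]

Each entry (A^⊗3)_ij equals the minimum over all length-3 walks i = v_0 → v_1 → … → v_3 = j of Σ_t A[v_t][v_{t+1}]. For example, for (i, j) = (0, 1) we minimise over 4 possible intermediate vertex sequences; the minimum is 6, attained along the walk 0 → 1 → 1 → 1.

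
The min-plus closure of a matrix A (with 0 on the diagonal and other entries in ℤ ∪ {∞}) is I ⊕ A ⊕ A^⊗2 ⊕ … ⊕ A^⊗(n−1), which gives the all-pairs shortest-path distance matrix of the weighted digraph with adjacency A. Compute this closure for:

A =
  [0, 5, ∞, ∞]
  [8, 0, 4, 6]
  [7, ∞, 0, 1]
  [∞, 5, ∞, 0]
Closure =
  [0, 5, 9, 10]
  [8, 0, 4, 5]
  [7, 6, 0, 1]
  [13, 5, 9, 0]

This is the Floyd-Warshall all-pairs shortest-path computation. For each intermediate vertex k = 0, 1, …, 3, update dist[i][j] ← min(dist[i][j], dist[i][k] + dist[k][j]). The final matrix gives, for each (i, j), the minimum total weight of any directed path from i to j (possibly empty when i = j).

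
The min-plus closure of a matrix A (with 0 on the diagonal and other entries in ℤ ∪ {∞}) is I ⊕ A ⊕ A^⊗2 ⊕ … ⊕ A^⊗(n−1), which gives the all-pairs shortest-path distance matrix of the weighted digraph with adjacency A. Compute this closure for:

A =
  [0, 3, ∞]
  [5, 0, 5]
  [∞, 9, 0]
Closure =
  [0, 3, 8]
  [5, 0, 5]
  [14, 9, 0]

This is the Floyd-Warshall all-pairs shortest-path computation. For each intermediate vertex k = 0, 1, …, 2, update dist[i][j] ← min(dist[i][j], dist[i][k] + dist[k][j]). The final matrix gives, for each (i, j), the minimum total weight of any directed path from i to j (possibly empty when i = j).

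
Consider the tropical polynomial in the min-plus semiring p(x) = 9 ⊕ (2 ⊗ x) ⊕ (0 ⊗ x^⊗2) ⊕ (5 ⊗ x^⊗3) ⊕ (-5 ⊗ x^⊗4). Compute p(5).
p(5) = 7

A tropical monomial a ⊗ x^⊗i evaluates to a + i · x. Evaluating each term at x = 5:
  Term 0 contributes 9 + 0 · 5 = 9
  Term 1 contributes 2 + 1 · 5 = 7
  Term 2 contributes 0 + 2 · 5 = 10
  Term 3 contributes 5 + 3 · 5 = 20
  Term 4 contributes -5 + 4 · 5 = 15
p(5) = ⊕ of these = min[9, 7, 10, 20, 15] = 7.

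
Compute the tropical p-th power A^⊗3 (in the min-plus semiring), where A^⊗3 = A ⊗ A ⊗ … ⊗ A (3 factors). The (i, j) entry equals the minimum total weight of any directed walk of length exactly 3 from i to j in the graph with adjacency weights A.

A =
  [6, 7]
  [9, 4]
A^⊗3 =
  [18, 15]
  [17, 12]

Each entry (A^⊗3)_ij equals the minimum over all length-3 walks i = v_0 → v_1 → … → v_3 = j of Σ_t A[v_t][v_{t+1}]. For example, for (i, j) = (0, 1) we minimise over 4 possible intermediate vertex sequences; the minimum is 15, attained along the walk 0 → 1 → 1 → 1.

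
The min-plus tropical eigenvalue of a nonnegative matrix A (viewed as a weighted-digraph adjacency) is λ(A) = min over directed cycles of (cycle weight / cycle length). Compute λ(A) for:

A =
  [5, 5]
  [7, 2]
λ(A) = 2

Enumerate directed cycles and compute their means (weight / length). Sample:
  cycle 0 → 0: weight = 5, length = 1, mean = 5/1 ≈ 5.000
  cycle 1 → 1: weight = 2, length = 1, mean = 2/1 ≈ 2.000
  cycle 0 → 1 → 0: weight = 12, length = 2, mean = 12/2 ≈ 6.000
  cycle 1 → 0 → 1: weight = 12, length = 2, mean = 12/2 ≈ 6.000
Minimum mean = 2.000, attained e.g. along the cycle 1 → 1 with weight 2 and length 1. So λ(A) = 2/1 = 2.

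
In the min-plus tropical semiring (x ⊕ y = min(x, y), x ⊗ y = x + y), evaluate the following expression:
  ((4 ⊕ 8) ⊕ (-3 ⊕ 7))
((4 ⊕ 8) ⊕ (-3 ⊕ 7)) = -3

Expand innermost to outermost. Recall ⊕ takes the minimum of its arguments and ⊗ takes their sum. Working out the expression ((4 ⊕ 8) ⊕ (-3 ⊕ 7)) gives -3.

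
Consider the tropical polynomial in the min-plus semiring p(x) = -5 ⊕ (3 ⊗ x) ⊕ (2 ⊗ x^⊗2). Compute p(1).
p(1) = -5

A tropical monomial a ⊗ x^⊗i evaluates to a + i · x. Evaluating each term at x = 1:
  Term 0 contributes -5 + 0 · 1 = -5
  Term 1 contributes 3 + 1 · 1 = 4
  Term 2 contributes 2 + 2 · 1 = 4
p(1) = ⊕ of these = min[-5, 4, 4] = -5.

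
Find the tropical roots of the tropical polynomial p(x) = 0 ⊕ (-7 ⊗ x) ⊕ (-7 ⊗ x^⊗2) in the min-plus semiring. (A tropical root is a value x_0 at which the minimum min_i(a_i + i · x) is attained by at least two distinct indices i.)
Roots: {0, 7}

Each tropical root is a break point of the lower envelope of the lines y = a_i + i · x (there are 3 lines, with slopes 0, 1, ..., 2). Only the lines that attain the minimum somewhere contribute to roots; other lines are dominated. Here the surviving (envelope) indices are i = 2, i = 1, i = 0.
Intersections between consecutive envelope lines give the roots: for adjacent envelope indices i < j the intersection is x = (a_i − a_j) / (j − i). Reading off the sorted break points: {0, 7}.
Verification: at each break x_0, at least two indices attain the minimum of min_i(a_i + i · x_0).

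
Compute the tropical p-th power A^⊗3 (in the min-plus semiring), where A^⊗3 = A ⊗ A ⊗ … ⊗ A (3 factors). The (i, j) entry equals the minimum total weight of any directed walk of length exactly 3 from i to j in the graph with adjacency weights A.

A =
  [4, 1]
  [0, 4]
A^⊗3 =
  [5, 2]
  [1, 5]

Each entry (A^⊗3)_ij equals the minimum over all length-3 walks i = v_0 → v_1 → … → v_3 = j of Σ_t A[v_t][v_{t+1}]. For example, for (i, j) = (0, 1) we minimise over 4 possible intermediate vertex sequences; the minimum is 2, attained along the walk 0 → 1 → 0 → 1.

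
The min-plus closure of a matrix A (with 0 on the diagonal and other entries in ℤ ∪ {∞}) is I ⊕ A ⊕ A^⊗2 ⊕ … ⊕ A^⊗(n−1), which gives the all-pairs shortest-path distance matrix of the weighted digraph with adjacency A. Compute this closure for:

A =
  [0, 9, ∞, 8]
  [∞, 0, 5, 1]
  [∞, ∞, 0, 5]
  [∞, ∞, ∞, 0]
Closure =
  [0, 9, 14, 8]
  [∞, 0, 5, 1]
  [∞, ∞, 0, 5]
  [∞, ∞, ∞, 0]

This is the Floyd-Warshall all-pairs shortest-path computation. For each intermediate vertex k = 0, 1, …, 3, update dist[i][j] ← min(dist[i][j], dist[i][k] + dist[k][j]). The final matrix gives, for each (i, j), the minimum total weight of any directed path from i to j (possibly empty when i = j).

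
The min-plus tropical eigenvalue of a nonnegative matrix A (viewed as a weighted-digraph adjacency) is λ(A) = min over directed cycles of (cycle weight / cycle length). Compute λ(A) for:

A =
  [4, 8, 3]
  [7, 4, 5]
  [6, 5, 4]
λ(A) = 4

Enumerate directed cycles and compute their means (weight / length). Sample:
  cycle 0 → 0: weight = 4, length = 1, mean = 4/1 ≈ 4.000
  cycle 1 → 1: weight = 4, length = 1, mean = 4/1 ≈ 4.000
  cycle 2 → 2: weight = 4, length = 1, mean = 4/1 ≈ 4.000
  cycle 0 → 1 → 0: weight = 15, length = 2, mean = 15/2 ≈ 7.500
  cycle 0 → 2 → 0: weight = 9, length = 2, mean = 9/2 ≈ 4.500
  cycle 1 → 0 → 1: weight = 15, length = 2, mean = 15/2 ≈ 7.500
Minimum mean = 4.000, attained e.g. along the cycle 0 → 0 with weight 4 and length 1. So λ(A) = 4/1 = 4.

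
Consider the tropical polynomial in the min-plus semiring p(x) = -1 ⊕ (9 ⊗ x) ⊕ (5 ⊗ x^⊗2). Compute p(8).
p(8) = -1

A tropical monomial a ⊗ x^⊗i evaluates to a + i · x. Evaluating each term at x = 8:
  Term 0 contributes -1 + 0 · 8 = -1
  Term 1 contributes 9 + 1 · 8 = 17
  Term 2 contributes 5 + 2 · 8 = 21
p(8) = ⊕ of these = min[-1, 17, 21] = -1.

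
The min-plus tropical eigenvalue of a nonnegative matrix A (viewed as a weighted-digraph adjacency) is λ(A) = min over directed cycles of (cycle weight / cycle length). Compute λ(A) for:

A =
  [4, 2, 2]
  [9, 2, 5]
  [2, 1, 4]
λ(A) = 2

Enumerate directed cycles and compute their means (weight / length). Sample:
  cycle 0 → 0: weight = 4, length = 1, mean = 4/1 ≈ 4.000
  cycle 1 → 1: weight = 2, length = 1, mean = 2/1 ≈ 2.000
  cycle 2 → 2: weight = 4, length = 1, mean = 4/1 ≈ 4.000
  cycle 0 → 1 → 0: weight = 11, length = 2, mean = 11/2 ≈ 5.500
  cycle 0 → 2 → 0: weight = 4, length = 2, mean = 4/2 ≈ 2.000
  cycle 1 → 0 → 1: weight = 11, length = 2, mean = 11/2 ≈ 5.500
Minimum mean = 2.000, attained e.g. along the cycle 1 → 1 with weight 2 and length 1. So λ(A) = 2/1 = 2.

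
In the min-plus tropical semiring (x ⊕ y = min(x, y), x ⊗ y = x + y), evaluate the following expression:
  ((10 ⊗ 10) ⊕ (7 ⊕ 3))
((10 ⊗ 10) ⊕ (7 ⊕ 3)) = 3

Expand innermost to outermost. Recall ⊕ takes the minimum of its arguments and ⊗ takes their sum. Working out the expression ((10 ⊗ 10) ⊕ (7 ⊕ 3)) gives 3.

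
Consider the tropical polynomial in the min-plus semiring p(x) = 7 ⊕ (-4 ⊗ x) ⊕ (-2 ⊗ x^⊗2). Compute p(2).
p(2) = -2

A tropical monomial a ⊗ x^⊗i evaluates to a + i · x. Evaluating each term at x = 2:
  Term 0 contributes 7 + 0 · 2 = 7
  Term 1 contributes -4 + 1 · 2 = -2
  Term 2 contributes -2 + 2 · 2 = 2
p(2) = ⊕ of these = min[7, -2, 2] = -2.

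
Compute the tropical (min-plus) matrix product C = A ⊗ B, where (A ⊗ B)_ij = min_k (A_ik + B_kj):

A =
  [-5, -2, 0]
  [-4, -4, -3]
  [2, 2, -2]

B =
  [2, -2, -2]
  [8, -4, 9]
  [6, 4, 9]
A ⊗ B =
  [-3, -7, -7]
  [-2, -8, -6]
  [4, -2, 0]

Apply the min-plus product entry-by-entry:
  C[0][0] = min over k of (A[0][0] + B[0][0] = -5 + 2 = -3, A[0][1] + B[1][0] = -2 + 8 = 6, A[0][2] + B[2][0] = 0 + 6 = 6) = -3 (attained at k = 0)
  C[0][1] = min over k of (A[0][0] + B[0][1] = -5 + -2 = -7, A[0][1] + B[1][1] = -2 + -4 = -6, A[0][2] + B[2][1] = 0 + 4 = 4) = -7 (attained at k = 0)
  C[0][2] = min over k of (A[0][0] + B[0][2] = -5 + -2 = -7, A[0][1] + B[1][2] = -2 + 9 = 7, A[0][2] + B[2][2] = 0 + 9 = 9) = -7 (attained at k = 0)
  C[1][0] = min over k of (A[1][0] + B[0][0] = -4 + 2 = -2, A[1][1] + B[1][0] = -4 + 8 = 4, A[1][2] + B[2][0] = -3 + 6 = 3) = -2 (attained at k = 0)
  C[1][1] = min over k of (A[1][0] + B[0][1] = -4 + -2 = -6, A[1][1] + B[1][1] = -4 + -4 = -8, A[1][2] + B[2][1] = -3 + 4 = 1) = -8 (attained at k = 1)
  C[1][2] = min over k of (A[1][0] + B[0][2] = -4 + -2 = -6, A[1][1] + B[1][2] = -4 + 9 = 5, A[1][2] + B[2][2] = -3 + 9 = 6) = -6 (attained at k = 0)
  C[2][0] = min over k of (A[2][0] + B[0][0] = 2 + 2 = 4, A[2][1] + B[1][0] = 2 + 8 = 10, A[2][2] + B[2][0] = -2 + 6 = 4) = 4 (attained at k = 0)
  C[2][1] = min over k of (A[2][0] + B[0][1] = 2 + -2 = 0, A[2][1] + B[1][1] = 2 + -4 = -2, A[2][2] + B[2][1] = -2 + 4 = 2) = -2 (attained at k = 1)
  C[2][2] = min over k of (A[2][0] + B[0][2] = 2 + -2 = 0, A[2][1] + B[1][2] = 2 + 9 = 11, A[2][2] + B[2][2] = -2 + 9 = 7) = 0 (attained at k = 0)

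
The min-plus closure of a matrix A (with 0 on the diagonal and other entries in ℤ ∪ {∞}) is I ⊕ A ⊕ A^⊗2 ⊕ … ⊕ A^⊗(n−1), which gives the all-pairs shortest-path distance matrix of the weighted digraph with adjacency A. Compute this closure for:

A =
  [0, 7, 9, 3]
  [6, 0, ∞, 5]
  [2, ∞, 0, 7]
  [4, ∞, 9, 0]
Closure =
  [0, 7, 9, 3]
  [6, 0, 14, 5]
  [2, 9, 0, 5]
  [4, 11, 9, 0]

This is the Floyd-Warshall all-pairs shortest-path computation. For each intermediate vertex k = 0, 1, …, 3, update dist[i][j] ← min(dist[i][j], dist[i][k] + dist[k][j]). The final matrix gives, for each (i, j), the minimum total weight of any directed path from i to j (possibly empty when i = j).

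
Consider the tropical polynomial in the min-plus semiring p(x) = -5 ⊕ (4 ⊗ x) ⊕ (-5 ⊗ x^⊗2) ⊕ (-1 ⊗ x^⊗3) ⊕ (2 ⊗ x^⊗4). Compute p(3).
p(3) = -5

A tropical monomial a ⊗ x^⊗i evaluates to a + i · x. Evaluating each term at x = 3:
  Term 0 contributes -5 + 0 · 3 = -5
  Term 1 contributes 4 + 1 · 3 = 7
  Term 2 contributes -5 + 2 · 3 = 1
  Term 3 contributes -1 + 3 · 3 = 8
  Term 4 contributes 2 + 4 · 3 = 14
p(3) = ⊕ of these = min[-5, 7, 1, 8, 14] = -5.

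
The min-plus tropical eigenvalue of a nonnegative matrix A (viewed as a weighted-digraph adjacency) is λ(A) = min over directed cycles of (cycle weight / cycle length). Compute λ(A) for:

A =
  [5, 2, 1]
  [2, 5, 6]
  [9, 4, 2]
λ(A) = 2

Enumerate directed cycles and compute their means (weight / length). Sample:
  cycle 0 → 0: weight = 5, length = 1, mean = 5/1 ≈ 5.000
  cycle 1 → 1: weight = 5, length = 1, mean = 5/1 ≈ 5.000
  cycle 2 → 2: weight = 2, length = 1, mean = 2/1 ≈ 2.000
  cycle 0 → 1 → 0: weight = 4, length = 2, mean = 4/2 ≈ 2.000
  cycle 0 → 2 → 0: weight = 10, length = 2, mean = 10/2 ≈ 5.000
  cycle 1 → 0 → 1: weight = 4, length = 2, mean = 4/2 ≈ 2.000
Minimum mean = 2.000, attained e.g. along the cycle 2 → 2 with weight 2 and length 1. So λ(A) = 2/1 = 2.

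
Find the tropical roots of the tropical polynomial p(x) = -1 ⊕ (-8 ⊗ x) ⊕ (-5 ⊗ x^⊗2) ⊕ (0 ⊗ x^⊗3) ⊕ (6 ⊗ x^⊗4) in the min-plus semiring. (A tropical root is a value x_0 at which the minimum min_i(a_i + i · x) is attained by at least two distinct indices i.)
Roots: {-6, -5, -3, 7}

Each tropical root is a break point of the lower envelope of the lines y = a_i + i · x (there are 5 lines, with slopes 0, 1, ..., 4). Only the lines that attain the minimum somewhere contribute to roots; other lines are dominated. Here the surviving (envelope) indices are i = 4, i = 3, i = 2, i = 1, i = 0.
Intersections between consecutive envelope lines give the roots: for adjacent envelope indices i < j the intersection is x = (a_i − a_j) / (j − i). Reading off the sorted break points: {-6, -5, -3, 7}.
Verification: at each break x_0, at least two indices attain the minimum of min_i(a_i + i · x_0).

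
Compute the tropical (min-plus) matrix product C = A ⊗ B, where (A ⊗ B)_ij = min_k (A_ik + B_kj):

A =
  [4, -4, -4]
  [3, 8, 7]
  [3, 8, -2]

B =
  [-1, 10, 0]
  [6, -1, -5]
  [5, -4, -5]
A ⊗ B =
  [1, -8, -9]
  [2, 3, 2]
  [2, -6, -7]

Apply the min-plus product entry-by-entry:
  C[0][0] = min over k of (A[0][0] + B[0][0] = 4 + -1 = 3, A[0][1] + B[1][0] = -4 + 6 = 2, A[0][2] + B[2][0] = -4 + 5 = 1) = 1 (attained at k = 2)
  C[0][1] = min over k of (A[0][0] + B[0][1] = 4 + 10 = 14, A[0][1] + B[1][1] = -4 + -1 = -5, A[0][2] + B[2][1] = -4 + -4 = -8) = -8 (attained at k = 2)
  C[0][2] = min over k of (A[0][0] + B[0][2] = 4 + 0 = 4, A[0][1] + B[1][2] = -4 + -5 = -9, A[0][2] + B[2][2] = -4 + -5 = -9) = -9 (attained at k = 1)
  C[1][0] = min over k of (A[1][0] + B[0][0] = 3 + -1 = 2, A[1][1] + B[1][0] = 8 + 6 = 14, A[1][2] + B[2][0] = 7 + 5 = 12) = 2 (attained at k = 0)
  C[1][1] = min over k of (A[1][0] + B[0][1] = 3 + 10 = 13, A[1][1] + B[1][1] = 8 + -1 = 7, A[1][2] + B[2][1] = 7 + -4 = 3) = 3 (attained at k = 2)
  C[1][2] = min over k of (A[1][0] + B[0][2] = 3 + 0 = 3, A[1][1] + B[1][2] = 8 + -5 = 3, A[1][2] + B[2][2] = 7 + -5 = 2) = 2 (attained at k = 2)
  C[2][0] = min over k of (A[2][0] + B[0][0] = 3 + -1 = 2, A[2][1] + B[1][0] = 8 + 6 = 14, A[2][2] + B[2][0] = -2 + 5 = 3) = 2 (attained at k = 0)
  C[2][1] = min over k of (A[2][0] + B[0][1] = 3 + 10 = 13, A[2][1] + B[1][1] = 8 + -1 = 7, A[2][2] + B[2][1] = -2 + -4 = -6) = -6 (attained at k = 2)
  C[2][2] = min over k of (A[2][0] + B[0][2] = 3 + 0 = 3, A[2][1] + B[1][2] = 8 + -5 = 3, A[2][2] + B[2][2] = -2 + -5 = -7) = -7 (attained at k = 2)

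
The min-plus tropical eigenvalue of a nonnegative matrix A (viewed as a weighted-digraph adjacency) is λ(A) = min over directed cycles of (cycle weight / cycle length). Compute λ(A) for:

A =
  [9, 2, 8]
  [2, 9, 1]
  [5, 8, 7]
λ(A) = 2

Enumerate directed cycles and compute their means (weight / length). Sample:
  cycle 0 → 0: weight = 9, length = 1, mean = 9/1 ≈ 9.000
  cycle 1 → 1: weight = 9, length = 1, mean = 9/1 ≈ 9.000
  cycle 2 → 2: weight = 7, length = 1, mean = 7/1 ≈ 7.000
  cycle 0 → 1 → 0: weight = 4, length = 2, mean = 4/2 ≈ 2.000
  cycle 0 → 2 → 0: weight = 13, length = 2, mean = 13/2 ≈ 6.500
  cycle 1 → 0 → 1: weight = 4, length = 2, mean = 4/2 ≈ 2.000
Minimum mean = 2.000, attained e.g. along the cycle 0 → 1 → 0 with weight 4 and length 2. So λ(A) = 4/2 = 2.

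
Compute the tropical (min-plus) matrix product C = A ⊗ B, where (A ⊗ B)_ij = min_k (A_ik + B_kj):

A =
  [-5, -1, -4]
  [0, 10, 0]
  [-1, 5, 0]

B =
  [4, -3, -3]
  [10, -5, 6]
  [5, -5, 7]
A ⊗ B =
  [-1, -9, -8]
  [4, -5, -3]
  [3, -5, -4]

Apply the min-plus product entry-by-entry:
  C[0][0] = min over k of (A[0][0] + B[0][0] = -5 + 4 = -1, A[0][1] + B[1][0] = -1 + 10 = 9, A[0][2] + B[2][0] = -4 + 5 = 1) = -1 (attained at k = 0)
  C[0][1] = min over k of (A[0][0] + B[0][1] = -5 + -3 = -8, A[0][1] + B[1][1] = -1 + -5 = -6, A[0][2] + B[2][1] = -4 + -5 = -9) = -9 (attained at k = 2)
  C[0][2] = min over k of (A[0][0] + B[0][2] = -5 + -3 = -8, A[0][1] + B[1][2] = -1 + 6 = 5, A[0][2] + B[2][2] = -4 + 7 = 3) = -8 (attained at k = 0)
  C[1][0] = min over k of (A[1][0] + B[0][0] = 0 + 4 = 4, A[1][1] + B[1][0] = 10 + 10 = 20, A[1][2] + B[2][0] = 0 + 5 = 5) = 4 (attained at k = 0)
  C[1][1] = min over k of (A[1][0] + B[0][1] = 0 + -3 = -3, A[1][1] + B[1][1] = 10 + -5 = 5, A[1][2] + B[2][1] = 0 + -5 = -5) = -5 (attained at k = 2)
  C[1][2] = min over k of (A[1][0] + B[0][2] = 0 + -3 = -3, A[1][1] + B[1][2] = 10 + 6 = 16, A[1][2] + B[2][2] = 0 + 7 = 7) = -3 (attained at k = 0)
  C[2][0] = min over k of (A[2][0] + B[0][0] = -1 + 4 = 3, A[2][1] + B[1][0] = 5 + 10 = 15, A[2][2] + B[2][0] = 0 + 5 = 5) = 3 (attained at k = 0)
  C[2][1] = min over k of (A[2][0] + B[0][1] = -1 + -3 = -4, A[2][1] + B[1][1] = 5 + -5 = 0, A[2][2] + B[2][1] = 0 + -5 = -5) = -5 (attained at k = 2)
  C[2][2] = min over k of (A[2][0] + B[0][2] = -1 + -3 = -4, A[2][1] + B[1][2] = 5 + 6 = 11, A[2][2] + B[2][2] = 0 + 7 = 7) = -4 (attained at k = 0)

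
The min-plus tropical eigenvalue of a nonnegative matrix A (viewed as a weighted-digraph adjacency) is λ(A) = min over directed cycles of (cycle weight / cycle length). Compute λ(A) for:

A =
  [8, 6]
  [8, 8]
λ(A) = 7

Enumerate directed cycles and compute their means (weight / length). Sample:
  cycle 0 → 0: weight = 8, length = 1, mean = 8/1 ≈ 8.000
  cycle 1 → 1: weight = 8, length = 1, mean = 8/1 ≈ 8.000
  cycle 0 → 1 → 0: weight = 14, length = 2, mean = 14/2 ≈ 7.000
  cycle 1 → 0 → 1: weight = 14, length = 2, mean = 14/2 ≈ 7.000
Minimum mean = 7.000, attained e.g. along the cycle 0 → 1 → 0 with weight 14 and length 2. So λ(A) = 14/2 = 7.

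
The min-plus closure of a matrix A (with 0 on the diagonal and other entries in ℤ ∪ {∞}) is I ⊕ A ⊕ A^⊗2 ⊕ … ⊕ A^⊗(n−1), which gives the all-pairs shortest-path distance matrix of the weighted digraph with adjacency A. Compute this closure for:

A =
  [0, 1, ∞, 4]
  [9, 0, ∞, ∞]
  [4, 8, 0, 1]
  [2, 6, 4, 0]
Closure =
  [0, 1, 8, 4]
  [9, 0, 17, 13]
  [3, 4, 0, 1]
  [2, 3, 4, 0]

This is the Floyd-Warshall all-pairs shortest-path computation. For each intermediate vertex k = 0, 1, …, 3, update dist[i][j] ← min(dist[i][j], dist[i][k] + dist[k][j]). The final matrix gives, for each (i, j), the minimum total weight of any directed path from i to j (possibly empty when i = j).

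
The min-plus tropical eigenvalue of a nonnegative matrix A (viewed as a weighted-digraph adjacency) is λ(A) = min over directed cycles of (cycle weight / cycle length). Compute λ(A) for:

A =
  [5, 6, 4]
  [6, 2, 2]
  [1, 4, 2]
λ(A) = 2

Enumerate directed cycles and compute their means (weight / length). Sample:
  cycle 0 → 0: weight = 5, length = 1, mean = 5/1 ≈ 5.000
  cycle 1 → 1: weight = 2, length = 1, mean = 2/1 ≈ 2.000
  cycle 2 → 2: weight = 2, length = 1, mean = 2/1 ≈ 2.000
  cycle 0 → 1 → 0: weight = 12, length = 2, mean = 12/2 ≈ 6.000
  cycle 0 → 2 → 0: weight = 5, length = 2, mean = 5/2 ≈ 2.500
  cycle 1 → 0 → 1: weight = 12, length = 2, mean = 12/2 ≈ 6.000
Minimum mean = 2.000, attained e.g. along the cycle 1 → 1 with weight 2 and length 1. So λ(A) = 2/1 = 2.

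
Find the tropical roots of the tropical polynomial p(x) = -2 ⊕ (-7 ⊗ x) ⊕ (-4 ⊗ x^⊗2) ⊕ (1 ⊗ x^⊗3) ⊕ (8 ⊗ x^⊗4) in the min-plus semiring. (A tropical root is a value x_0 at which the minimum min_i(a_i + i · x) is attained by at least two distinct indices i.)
Roots: {-7, -5, -3, 5}

Each tropical root is a break point of the lower envelope of the lines y = a_i + i · x (there are 5 lines, with slopes 0, 1, ..., 4). Only the lines that attain the minimum somewhere contribute to roots; other lines are dominated. Here the surviving (envelope) indices are i = 4, i = 3, i = 2, i = 1, i = 0.
Intersections between consecutive envelope lines give the roots: for adjacent envelope indices i < j the intersection is x = (a_i − a_j) / (j − i). Reading off the sorted break points: {-7, -5, -3, 5}.
Verification: at each break x_0, at least two indices attain the minimum of min_i(a_i + i · x_0).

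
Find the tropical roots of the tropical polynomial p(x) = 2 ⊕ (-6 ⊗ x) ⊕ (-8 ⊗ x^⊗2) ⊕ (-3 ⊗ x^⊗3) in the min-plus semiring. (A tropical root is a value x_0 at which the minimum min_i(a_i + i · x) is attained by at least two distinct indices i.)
Roots: {-5, 2, 8}

Each tropical root is a break point of the lower envelope of the lines y = a_i + i · x (there are 4 lines, with slopes 0, 1, ..., 3). Only the lines that attain the minimum somewhere contribute to roots; other lines are dominated. Here the surviving (envelope) indices are i = 3, i = 2, i = 1, i = 0.
Intersections between consecutive envelope lines give the roots: for adjacent envelope indices i < j the intersection is x = (a_i − a_j) / (j − i). Reading off the sorted break points: {-5, 2, 8}.
Verification: at each break x_0, at least two indices attain the minimum of min_i(a_i + i · x_0).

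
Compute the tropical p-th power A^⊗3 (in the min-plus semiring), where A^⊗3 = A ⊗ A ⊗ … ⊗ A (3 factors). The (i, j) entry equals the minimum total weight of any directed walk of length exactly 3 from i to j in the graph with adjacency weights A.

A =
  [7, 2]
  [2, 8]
A^⊗3 =
  [11, 6]
  [6, 11]

Each entry (A^⊗3)_ij equals the minimum over all length-3 walks i = v_0 → v_1 → … → v_3 = j of Σ_t A[v_t][v_{t+1}]. For example, for (i, j) = (0, 1) we minimise over 4 possible intermediate vertex sequences; the minimum is 6, attained along the walk 0 → 1 → 0 → 1.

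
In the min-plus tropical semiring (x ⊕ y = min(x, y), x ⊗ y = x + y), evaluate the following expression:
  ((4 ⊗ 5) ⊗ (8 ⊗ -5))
((4 ⊗ 5) ⊗ (8 ⊗ -5)) = 12

Expand innermost to outermost. Recall ⊕ takes the minimum of its arguments and ⊗ takes their sum. Working out the expression ((4 ⊗ 5) ⊗ (8 ⊗ -5)) gives 12.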